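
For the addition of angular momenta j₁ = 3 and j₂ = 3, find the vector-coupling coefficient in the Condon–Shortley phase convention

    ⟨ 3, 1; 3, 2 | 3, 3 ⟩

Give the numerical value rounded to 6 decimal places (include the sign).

triangle: 3!×3!×3!/10! = 216/3628800
(j±m)!: 4!×2!×5!×1!×6!×0! = 4147200
prefactor² = (2J+1)×Δ×N² = 1728
  k=2: +1/(2!×1!×0!×3!×3!×0!) = 1/72
Σ = 1/72  ⇒  CG² = 1728×1/72² = 1/3
CG = +√(1/3) = +0.577350

+√(1/3) = +0.577350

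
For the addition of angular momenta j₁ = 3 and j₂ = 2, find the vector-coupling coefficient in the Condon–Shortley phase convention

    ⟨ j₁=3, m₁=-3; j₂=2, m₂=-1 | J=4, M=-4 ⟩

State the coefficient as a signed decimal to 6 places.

-0.774597  (= −√(3/5))

j₁+j₂−J=1  J+j₁−j₂=5  J−j₁+j₂=3  j₁+j₂+J+1=10
(j₁±m₁, j₂±m₂, J±M) = (0,6,1,3,0,8)
P² = 311040
sum k=1..1:
  [1] −1/720 = -1/720
S = -1/720
C² = P²·S² = 3/5 ; C = -0.774597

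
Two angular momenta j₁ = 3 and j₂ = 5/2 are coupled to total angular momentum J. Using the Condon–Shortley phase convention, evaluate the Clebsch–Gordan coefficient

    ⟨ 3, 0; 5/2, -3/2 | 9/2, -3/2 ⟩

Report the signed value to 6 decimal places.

+0.540562  (= +√(45/154))

triangle: 1!×5!×4!/11! = 2880/39916800
(j±m)!: 3!×3!×1!×4!×3!×6! = 3732480
prefactor² = (2J+1)×Δ×N² = 207360/77
  k=0: +1/(0!×1!×3!×1!×2!×3!) = 1/72
  k=1: −1/(1!×0!×2!×0!×3!×4!) = -1/288
Σ = 1/96  ⇒  CG² = 207360/77×1/96² = 45/154
CG = +√(45/154) = +0.540562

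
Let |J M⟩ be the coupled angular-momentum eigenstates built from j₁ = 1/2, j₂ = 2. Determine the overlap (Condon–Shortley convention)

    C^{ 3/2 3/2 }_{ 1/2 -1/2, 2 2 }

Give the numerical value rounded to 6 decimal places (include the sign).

−√(4/5) = -0.894427

triangle: 1!*0!*3!/5! = 6/120
(j±m)!: 0!*1!*4!*0!*3!*0! = 144
prefactor² = (2J+1)*Δ*N² = 144/5
  k=1: −1/(1!*0!*0!*3!*0!*0!) = -1/6
Σ = -1/6  ⇒  CG² = 144/5*(-1/6)² = 4/5
CG = −√(4/5) = -0.894427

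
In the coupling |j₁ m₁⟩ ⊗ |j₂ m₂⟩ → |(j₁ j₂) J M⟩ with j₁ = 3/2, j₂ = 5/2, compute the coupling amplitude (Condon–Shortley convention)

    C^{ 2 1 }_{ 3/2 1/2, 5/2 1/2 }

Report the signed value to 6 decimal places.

-0.545545  (= −√(25/84))

√[5·2!1!3!/7! · 2!1!3!2!3!1!] = √(12/7)
  +(−1)^0/∏(0,2,1,3,0,0)! = 1/12  (running 1/12)
  +(−1)^1/∏(1,1,0,2,1,1)! = -1/2  (running -5/12)
⟨..|..⟩ = √(12/7)·(-5/12) = -0.545545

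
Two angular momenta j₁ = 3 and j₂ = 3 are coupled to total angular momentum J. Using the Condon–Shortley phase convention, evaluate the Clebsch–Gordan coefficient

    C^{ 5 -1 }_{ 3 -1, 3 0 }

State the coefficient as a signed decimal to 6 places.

j₁+j₂−J=1  J+j₁−j₂=5  J−j₁+j₂=5  j₁+j₂+J+1=12
(j₁±m₁, j₂±m₂, J±M) = (2,4,3,3,4,6)
P² = 69120/7
sum k=0..1:
  [0] +1/288 = 1/288
  [1] −1/144 = -1/144
S = -1/288
C² = P²·S² = 5/42 ; C = -0.345033

−√(5/42) = -0.345033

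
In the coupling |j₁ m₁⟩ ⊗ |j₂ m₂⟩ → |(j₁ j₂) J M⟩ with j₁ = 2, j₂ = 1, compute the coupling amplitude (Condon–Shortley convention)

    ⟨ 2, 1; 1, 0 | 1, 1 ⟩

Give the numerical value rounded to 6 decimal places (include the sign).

−√(3/10) = -0.547723

j₁+j₂−J=2  J+j₁−j₂=2  J−j₁+j₂=0  j₁+j₂+J+1=5
(j₁±m₁, j₂±m₂, J±M) = (3,1,1,1,2,0)
P² = 6/5
sum k=1..1:
  [1] −1/2 = -1/2
S = -1/2
C² = P²·S² = 3/10 ; C = -0.547723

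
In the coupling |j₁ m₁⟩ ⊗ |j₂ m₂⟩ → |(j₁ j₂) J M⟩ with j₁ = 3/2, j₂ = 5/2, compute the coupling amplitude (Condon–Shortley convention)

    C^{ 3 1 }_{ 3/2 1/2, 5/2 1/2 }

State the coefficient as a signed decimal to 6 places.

+0.129099  (= +√(1/60))

triangle: 1!*2!*4!/8! = 48/40320
(j±m)!: 2!*1!*3!*2!*4!*2! = 1152
prefactor² = (2J+1)*Δ*N² = 48/5
  k=0: +1/(0!*1!*1!*3!*1!*1!) = 1/6
  k=1: −1/(1!*0!*0!*2!*2!*2!) = -1/8
Σ = 1/24  ⇒  CG² = 48/5*1/24² = 1/60
CG = +√(1/60) = +0.129099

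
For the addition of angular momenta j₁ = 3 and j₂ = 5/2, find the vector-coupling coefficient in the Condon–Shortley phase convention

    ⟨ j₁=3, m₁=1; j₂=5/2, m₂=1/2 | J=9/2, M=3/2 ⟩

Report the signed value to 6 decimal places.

+√(5/231) = +0.147122

triangle: 1!·5!·4!/11! = 2880/39916800
(j±m)!: 4!·2!·3!·2!·6!·3! = 2488320
prefactor² = (2J+1)·Δ·N² = 138240/77
  k=0: +1/(0!·1!·2!·3!·3!·1!) = 1/72
  k=1: −1/(1!·0!·1!·2!·4!·2!) = -1/96
Σ = 1/288  ⇒  CG² = 138240/77·1/288² = 5/231
CG = +√(5/231) = +0.147122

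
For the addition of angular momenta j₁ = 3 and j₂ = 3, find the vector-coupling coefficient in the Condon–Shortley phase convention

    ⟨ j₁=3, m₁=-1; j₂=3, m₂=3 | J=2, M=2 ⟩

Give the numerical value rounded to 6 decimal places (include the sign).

triangle: 4!·2!·2!/9! = 96/362880
(j±m)!: 2!·4!·6!·0!·4!·0! = 829440
prefactor² = (2J+1)·Δ·N² = 7680/7
  k=4: +1/(4!·0!·0!·2!·2!·0!) = 1/96
Σ = 1/96  ⇒  CG² = 7680/7·1/96² = 5/42
CG = +√(5/42) = +0.345033

+0.345033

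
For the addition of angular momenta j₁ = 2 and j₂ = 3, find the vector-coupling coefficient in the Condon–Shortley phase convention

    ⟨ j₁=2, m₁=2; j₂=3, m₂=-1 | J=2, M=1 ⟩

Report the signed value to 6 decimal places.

j₁+j₂−J=3  J+j₁−j₂=1  J−j₁+j₂=3  j₁+j₂+J+1=8
(j₁±m₁, j₂±m₂, J±M) = (4,0,2,4,3,1)
P² = 216/7
sum k=0..0:
  [0] +1/12 = 1/12
S = 1/12
C² = P²·S² = 3/14 ; C = +0.462910

+√(3/14) ≈ +0.462910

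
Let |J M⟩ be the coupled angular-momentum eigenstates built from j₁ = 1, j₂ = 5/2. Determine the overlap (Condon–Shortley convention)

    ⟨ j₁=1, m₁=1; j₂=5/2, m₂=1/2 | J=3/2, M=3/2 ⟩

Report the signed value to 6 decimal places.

j₁+j₂−J=2  J+j₁−j₂=0  J−j₁+j₂=3  j₁+j₂+J+1=6
(j₁±m₁, j₂±m₂, J±M) = (2,0,3,2,3,0)
P² = 48/5
sum k=0..0:
  [0] +1/12 = 1/12
S = 1/12
C² = P²·S² = 1/15 ; C = +0.258199

+0.258199  (= +√(1/15))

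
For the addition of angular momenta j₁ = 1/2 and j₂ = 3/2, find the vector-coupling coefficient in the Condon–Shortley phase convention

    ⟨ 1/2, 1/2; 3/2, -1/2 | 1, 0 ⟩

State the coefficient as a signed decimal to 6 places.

√[3·1!0!2!/4! · 1!0!1!2!1!1!] = √(1/2)
  +(−1)^0/∏(0,1,0,1,0,1)! = 1  (running 1)
⟨..|..⟩ = √(1/2)·(1) = +0.707107

+√(1/2) ≈ +0.707107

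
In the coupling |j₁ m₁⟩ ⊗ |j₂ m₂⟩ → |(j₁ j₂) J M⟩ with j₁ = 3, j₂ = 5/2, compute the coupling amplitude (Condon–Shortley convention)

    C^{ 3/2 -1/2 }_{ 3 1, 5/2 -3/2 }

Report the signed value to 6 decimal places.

-0.483046  (= −√(7/30))

triangle: 4!×2!×1!/8! = 48/40320
(j±m)!: 4!×2!×1!×4!×1!×2! = 2304
prefactor² = (2J+1)×Δ×N² = 384/35
  k=0: +1/(0!×4!×2!×1!×0!×0!) = 1/48
  k=1: −1/(1!×3!×1!×0!×1!×1!) = -1/6
Σ = -7/48  ⇒  CG² = 384/35×(-7/48)² = 7/30
CG = −√(7/30) = -0.483046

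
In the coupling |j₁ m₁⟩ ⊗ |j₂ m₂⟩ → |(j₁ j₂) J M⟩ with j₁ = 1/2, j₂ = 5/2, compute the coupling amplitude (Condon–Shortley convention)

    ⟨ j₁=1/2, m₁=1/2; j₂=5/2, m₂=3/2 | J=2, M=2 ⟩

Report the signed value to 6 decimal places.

j₁+j₂−J=1  J+j₁−j₂=0  J−j₁+j₂=4  j₁+j₂+J+1=6
(j₁±m₁, j₂±m₂, J±M) = (1,0,4,1,4,0)
P² = 96
sum k=0..0:
  [0] +1/24 = 1/24
S = 1/24
C² = P²·S² = 1/6 ; C = +0.408248

+0.408248  (= +√(1/6))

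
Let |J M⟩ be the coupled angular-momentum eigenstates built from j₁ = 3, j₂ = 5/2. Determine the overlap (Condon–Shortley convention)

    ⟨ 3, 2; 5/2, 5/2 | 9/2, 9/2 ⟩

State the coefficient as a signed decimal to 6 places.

j₁+j₂−J=1  J+j₁−j₂=5  J−j₁+j₂=4  j₁+j₂+J+1=11
(j₁±m₁, j₂±m₂, J±M) = (5,1,5,0,9,0)
P² = 41472000/11
sum k=1..1:
  [1] −1/2880 = -1/2880
S = -1/2880
C² = P²·S² = 5/11 ; C = -0.674200

−√(5/11) ≈ -0.674200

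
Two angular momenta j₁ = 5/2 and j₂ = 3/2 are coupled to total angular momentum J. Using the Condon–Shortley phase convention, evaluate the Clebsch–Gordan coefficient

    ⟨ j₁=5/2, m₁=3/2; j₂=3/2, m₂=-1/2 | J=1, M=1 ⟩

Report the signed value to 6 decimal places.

-0.547723

j₁+j₂−J=3  J+j₁−j₂=2  J−j₁+j₂=0  j₁+j₂+J+1=6
(j₁±m₁, j₂±m₂, J±M) = (4,1,1,2,2,0)
P² = 24/5
sum k=1..1:
  [1] −1/4 = -1/4
S = -1/4
C² = P²·S² = 3/10 ; C = -0.547723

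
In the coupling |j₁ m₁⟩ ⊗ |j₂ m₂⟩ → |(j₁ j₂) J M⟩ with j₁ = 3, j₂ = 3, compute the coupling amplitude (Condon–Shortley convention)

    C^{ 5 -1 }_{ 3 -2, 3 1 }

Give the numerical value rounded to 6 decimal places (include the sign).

−√(9/28) ≈ -0.566947

triangle: 1!·5!·5!/12! = 14400/479001600
(j±m)!: 1!·5!·4!·2!·4!·6! = 99532800
prefactor² = (2J+1)·Δ·N² = 230400/7
  k=0: +1/(0!·1!·5!·4!·0!·1!) = 1/2880
  k=1: −1/(1!·0!·4!·3!·1!·2!) = -1/288
Σ = -1/320  ⇒  CG² = 230400/7·(-1/320)² = 9/28
CG = −√(9/28) = -0.566947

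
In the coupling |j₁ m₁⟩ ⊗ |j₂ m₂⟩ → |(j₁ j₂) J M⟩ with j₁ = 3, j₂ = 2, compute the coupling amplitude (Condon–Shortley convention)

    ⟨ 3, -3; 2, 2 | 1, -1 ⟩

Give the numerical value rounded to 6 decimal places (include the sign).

+0.654654  (= +√(3/7))

√[3·4!2!0!/7! · 0!6!4!0!0!2!] = √(6912/7)
  +(−1)^4/∏(4,0,2,0,0,0)! = 1/48  (running 1/48)
⟨..|..⟩ = √(6912/7)·(1/48) = +0.654654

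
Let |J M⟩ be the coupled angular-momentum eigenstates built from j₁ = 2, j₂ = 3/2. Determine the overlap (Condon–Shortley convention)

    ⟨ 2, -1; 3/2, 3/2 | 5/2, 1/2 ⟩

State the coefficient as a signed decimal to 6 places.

−√(27/70) ≈ -0.621059

j₁+j₂−J=1  J+j₁−j₂=3  J−j₁+j₂=2  j₁+j₂+J+1=7
(j₁±m₁, j₂±m₂, J±M) = (1,3,3,0,3,2)
P² = 216/35
sum k=1..1:
  [1] −1/4 = -1/4
S = -1/4
C² = P²·S² = 27/70 ; C = -0.621059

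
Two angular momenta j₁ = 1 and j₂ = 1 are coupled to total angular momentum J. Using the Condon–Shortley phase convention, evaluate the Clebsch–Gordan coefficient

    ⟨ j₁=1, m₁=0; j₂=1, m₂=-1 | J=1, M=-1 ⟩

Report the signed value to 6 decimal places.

j₁+j₂−J=1  J+j₁−j₂=1  J−j₁+j₂=1  j₁+j₂+J+1=4
(j₁±m₁, j₂±m₂, J±M) = (1,1,0,2,0,2)
P² = 1/2
sum k=0..0:
  [0] +1/1 = 1
S = 1
C² = P²·S² = 1/2 ; C = +0.707107

+0.707107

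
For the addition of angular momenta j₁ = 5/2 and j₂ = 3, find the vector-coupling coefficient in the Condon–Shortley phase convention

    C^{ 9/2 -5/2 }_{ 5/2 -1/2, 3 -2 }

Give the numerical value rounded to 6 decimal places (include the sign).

+0.497468  (= +√(49/198))

j₁+j₂−J=1  J+j₁−j₂=4  J−j₁+j₂=5  j₁+j₂+J+1=11
(j₁±m₁, j₂±m₂, J±M) = (2,3,1,5,2,7)
P² = 115200/11
sum k=0..1:
  [0] +1/144 = 1/144
  [1] −1/480 = -1/480
S = 7/1440
C² = P²·S² = 49/198 ; C = +0.497468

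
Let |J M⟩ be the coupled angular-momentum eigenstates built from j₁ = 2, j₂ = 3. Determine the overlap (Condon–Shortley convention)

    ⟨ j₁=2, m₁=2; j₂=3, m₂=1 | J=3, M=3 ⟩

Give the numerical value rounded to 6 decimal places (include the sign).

+0.408248

√[7·2!2!4!/9! · 4!0!4!2!6!0!] = √(1536)
  +(−1)^0/∏(0,2,0,4,2,0)! = 1/96  (running 1/96)
⟨..|..⟩ = √(1536)·(1/96) = +0.408248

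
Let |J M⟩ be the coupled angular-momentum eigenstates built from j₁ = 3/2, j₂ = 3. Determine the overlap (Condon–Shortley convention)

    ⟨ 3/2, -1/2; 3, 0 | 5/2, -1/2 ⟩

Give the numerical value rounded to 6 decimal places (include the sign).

-0.414039

triangle: 2!*1!*4!/8! = 48/40320
(j±m)!: 1!*2!*3!*3!*2!*3! = 864
prefactor² = (2J+1)*Δ*N² = 216/35
  k=1: −1/(1!*1!*1!*2!*0!*2!) = -1/4
  k=2: +1/(2!*0!*0!*1!*1!*3!) = 1/12
Σ = -1/6  ⇒  CG² = 216/35*(-1/6)² = 6/35
CG = −√(6/35) = -0.414039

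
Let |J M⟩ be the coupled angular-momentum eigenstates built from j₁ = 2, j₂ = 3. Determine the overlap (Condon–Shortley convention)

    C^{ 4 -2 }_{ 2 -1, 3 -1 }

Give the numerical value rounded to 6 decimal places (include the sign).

−√(1/28) ≈ -0.188982

triangle: 1!·3!·5!/10! = 720/3628800
(j±m)!: 1!·3!·2!·4!·2!·6! = 414720
prefactor² = (2J+1)·Δ·N² = 5184/7
  k=0: +1/(0!·1!·3!·2!·0!·3!) = 1/72
  k=1: −1/(1!·0!·2!·1!·1!·4!) = -1/48
Σ = -1/144  ⇒  CG² = 5184/7·(-1/144)² = 1/28
CG = −√(1/28) = -0.188982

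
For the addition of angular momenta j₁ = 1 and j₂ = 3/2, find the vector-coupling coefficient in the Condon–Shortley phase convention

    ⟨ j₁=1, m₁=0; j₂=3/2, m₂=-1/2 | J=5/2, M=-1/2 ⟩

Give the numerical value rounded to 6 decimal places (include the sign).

√[6·0!2!3!/6! · 1!1!1!2!2!3!] = √(12/5)
  +(−1)^0/∏(0,0,1,1,1,2)! = 1/2  (running 1/2)
⟨..|..⟩ = √(12/5)·(1/2) = +0.774597

+√(3/5) ≈ +0.774597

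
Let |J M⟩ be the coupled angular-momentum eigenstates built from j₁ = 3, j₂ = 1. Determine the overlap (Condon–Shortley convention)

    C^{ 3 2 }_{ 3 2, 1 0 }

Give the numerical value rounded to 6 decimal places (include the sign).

+√(1/3) ≈ +0.577350

j₁+j₂−J=1  J+j₁−j₂=5  J−j₁+j₂=1  j₁+j₂+J+1=8
(j₁±m₁, j₂±m₂, J±M) = (5,1,1,1,5,1)
P² = 300
sum k=0..1:
  [0] +1/24 = 1/24
  [1] −1/120 = -1/120
S = 1/30
C² = P²·S² = 1/3 ; C = +0.577350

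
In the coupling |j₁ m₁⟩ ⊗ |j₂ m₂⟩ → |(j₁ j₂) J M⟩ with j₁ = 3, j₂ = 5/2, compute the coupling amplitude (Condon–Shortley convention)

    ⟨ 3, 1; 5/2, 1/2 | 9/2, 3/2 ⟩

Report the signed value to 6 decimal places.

j₁+j₂−J=1  J+j₁−j₂=5  J−j₁+j₂=4  j₁+j₂+J+1=11
(j₁±m₁, j₂±m₂, J±M) = (4,2,3,2,6,3)
P² = 138240/77
sum k=0..1:
  [0] +1/72 = 1/72
  [1] −1/96 = -1/96
S = 1/288
C² = P²·S² = 5/231 ; C = +0.147122

+√(5/231) ≈ +0.147122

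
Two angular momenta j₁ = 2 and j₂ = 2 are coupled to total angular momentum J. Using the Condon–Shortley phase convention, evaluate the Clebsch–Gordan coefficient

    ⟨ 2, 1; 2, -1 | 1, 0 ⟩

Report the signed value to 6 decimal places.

−√(1/10) = -0.316228

√[3·3!1!1!/6! · 3!1!1!3!1!1!] = √(9/10)
  +(−1)^0/∏(0,3,1,1,0,0)! = 1/6  (running 1/6)
  +(−1)^1/∏(1,2,0,0,1,1)! = -1/2  (running -1/3)
⟨..|..⟩ = √(9/10)·(-1/3) = -0.316228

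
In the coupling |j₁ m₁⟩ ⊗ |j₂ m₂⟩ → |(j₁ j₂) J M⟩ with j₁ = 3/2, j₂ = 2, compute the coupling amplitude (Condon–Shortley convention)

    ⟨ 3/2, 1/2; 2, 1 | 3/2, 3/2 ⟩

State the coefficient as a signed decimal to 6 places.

-0.632456  (= −√(2/5))

triangle: 2!*1!*2!/6! = 4/720
(j±m)!: 2!*1!*3!*1!*3!*0! = 72
prefactor² = (2J+1)*Δ*N² = 8/5
  k=1: −1/(1!*1!*0!*2!*1!*0!) = -1/2
Σ = -1/2  ⇒  CG² = 8/5*(-1/2)² = 2/5
CG = −√(2/5) = -0.632456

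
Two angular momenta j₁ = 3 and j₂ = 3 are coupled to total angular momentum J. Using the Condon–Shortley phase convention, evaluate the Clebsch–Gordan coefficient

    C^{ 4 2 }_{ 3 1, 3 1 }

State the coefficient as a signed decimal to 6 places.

√[9·2!4!4!/11! · 4!2!4!2!6!2!] = √(331776/385)
  +(−1)^0/∏(0,2,2,4,2,0)! = 1/192  (running 1/192)
  +(−1)^1/∏(1,1,1,3,3,1)! = -1/36  (running -13/576)
  +(−1)^2/∏(2,0,0,2,4,2)! = 1/192  (running -5/288)
⟨..|..⟩ = √(331776/385)·(-5/288) = -0.509647

-0.509647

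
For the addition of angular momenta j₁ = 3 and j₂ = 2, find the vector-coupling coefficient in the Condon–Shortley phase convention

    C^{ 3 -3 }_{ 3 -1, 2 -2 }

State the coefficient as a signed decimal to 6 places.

√[7·2!4!2!/9! · 2!4!0!4!0!6!] = √(1536)
  +(−1)^0/∏(0,2,4,0,0,2)! = 1/96  (running 1/96)
⟨..|..⟩ = √(1536)·(1/96) = +0.408248

+√(1/6) = +0.408248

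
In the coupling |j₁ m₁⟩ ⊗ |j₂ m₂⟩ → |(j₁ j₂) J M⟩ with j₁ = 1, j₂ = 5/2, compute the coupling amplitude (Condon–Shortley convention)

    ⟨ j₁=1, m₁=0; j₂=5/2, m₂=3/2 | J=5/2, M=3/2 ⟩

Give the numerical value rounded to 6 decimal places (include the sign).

√[6·1!1!4!/7! · 1!1!4!1!4!1!] = √(576/35)
  +(−1)^0/∏(0,1,1,4,0,0)! = 1/24  (running 1/24)
  +(−1)^1/∏(1,0,0,3,1,1)! = -1/6  (running -1/8)
⟨..|..⟩ = √(576/35)·(-1/8) = -0.507093

-0.507093  (= −√(9/35))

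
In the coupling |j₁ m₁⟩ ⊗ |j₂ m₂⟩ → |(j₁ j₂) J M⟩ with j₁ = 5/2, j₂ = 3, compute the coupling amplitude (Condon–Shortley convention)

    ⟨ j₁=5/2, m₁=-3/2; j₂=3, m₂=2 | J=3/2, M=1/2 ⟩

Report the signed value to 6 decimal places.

−√(1/21) = -0.218218

√[4·4!1!2!/8! · 1!4!5!1!2!1!] = √(192/7)
  +(−1)^3/∏(3,1,1,2,0,0)! = -1/12  (running -1/12)
  +(−1)^4/∏(4,0,0,1,1,1)! = 1/24  (running -1/24)
⟨..|..⟩ = √(192/7)·(-1/24) = -0.218218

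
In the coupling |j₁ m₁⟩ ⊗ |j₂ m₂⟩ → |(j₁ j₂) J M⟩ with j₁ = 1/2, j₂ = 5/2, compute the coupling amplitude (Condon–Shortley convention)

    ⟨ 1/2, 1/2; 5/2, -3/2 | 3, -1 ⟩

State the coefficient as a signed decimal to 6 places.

triangle: 0!×1!×5!/7! = 120/5040
(j±m)!: 1!×0!×1!×4!×2!×4! = 1152
prefactor² = (2J+1)×Δ×N² = 192
  k=0: +1/(0!×0!×0!×1!×1!×4!) = 1/24
Σ = 1/24  ⇒  CG² = 192×1/24² = 1/3
CG = +√(1/3) = +0.577350

+0.577350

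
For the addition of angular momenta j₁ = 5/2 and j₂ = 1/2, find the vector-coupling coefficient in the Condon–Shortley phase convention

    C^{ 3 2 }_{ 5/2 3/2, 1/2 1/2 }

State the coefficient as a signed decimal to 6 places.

+√(5/6) = +0.912871

triangle: 0!*5!*1!/7! = 120/5040
(j±m)!: 4!*1!*1!*0!*5!*1! = 2880
prefactor² = (2J+1)*Δ*N² = 480
  k=0: +1/(0!*0!*1!*1!*4!*0!) = 1/24
Σ = 1/24  ⇒  CG² = 480*1/24² = 5/6
CG = +√(5/6) = +0.912871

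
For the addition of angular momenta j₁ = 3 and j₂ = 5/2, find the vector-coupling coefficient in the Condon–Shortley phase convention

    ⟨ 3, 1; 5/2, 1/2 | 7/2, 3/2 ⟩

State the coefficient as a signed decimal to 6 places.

√[8·2!4!3!/10! · 4!2!3!2!5!2!] = √(3072/35)
  +(−1)^0/∏(0,2,2,3,2,0)! = 1/48  (running 1/48)
  +(−1)^1/∏(1,1,1,2,3,1)! = -1/12  (running -1/16)
  +(−1)^2/∏(2,0,0,1,4,2)! = 1/96  (running -5/96)
⟨..|..⟩ = √(3072/35)·(-5/96) = -0.487950

-0.487950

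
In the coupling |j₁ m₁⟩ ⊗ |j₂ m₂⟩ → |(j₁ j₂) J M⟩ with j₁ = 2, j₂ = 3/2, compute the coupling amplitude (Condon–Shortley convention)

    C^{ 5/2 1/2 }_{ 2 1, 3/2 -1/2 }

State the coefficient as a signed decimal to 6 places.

triangle: 1!×3!×2!/7! = 12/5040
(j±m)!: 3!×1!×1!×2!×3!×2! = 144
prefactor² = (2J+1)×Δ×N² = 72/35
  k=0: +1/(0!×1!×1!×1!×2!×1!) = 1/2
  k=1: −1/(1!×0!×0!×0!×3!×2!) = -1/12
Σ = 5/12  ⇒  CG² = 72/35×5/12² = 5/14
CG = +√(5/14) = +0.597614

+0.597614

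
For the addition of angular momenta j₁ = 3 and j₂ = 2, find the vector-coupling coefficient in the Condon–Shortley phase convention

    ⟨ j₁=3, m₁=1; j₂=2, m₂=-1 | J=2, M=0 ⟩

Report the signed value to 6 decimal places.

-0.377964  (= −√(1/7))

j₁+j₂−J=3  J+j₁−j₂=3  J−j₁+j₂=1  j₁+j₂+J+1=8
(j₁±m₁, j₂±m₂, J±M) = (4,2,1,3,2,2)
P² = 36/7
sum k=0..1:
  [0] +1/12 = 1/12
  [1] −1/4 = -1/4
S = -1/6
C² = P²·S² = 1/7 ; C = -0.377964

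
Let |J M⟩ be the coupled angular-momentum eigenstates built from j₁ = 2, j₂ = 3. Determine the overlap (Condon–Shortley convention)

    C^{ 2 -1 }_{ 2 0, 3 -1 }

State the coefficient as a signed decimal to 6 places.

−√(1/7) = -0.377964

j₁+j₂−J=3  J+j₁−j₂=1  J−j₁+j₂=3  j₁+j₂+J+1=8
(j₁±m₁, j₂±m₂, J±M) = (2,2,2,4,1,3)
P² = 36/7
sum k=1..2:
  [1] −1/4 = -1/4
  [2] +1/12 = 1/12
S = -1/6
C² = P²·S² = 1/7 ; C = -0.377964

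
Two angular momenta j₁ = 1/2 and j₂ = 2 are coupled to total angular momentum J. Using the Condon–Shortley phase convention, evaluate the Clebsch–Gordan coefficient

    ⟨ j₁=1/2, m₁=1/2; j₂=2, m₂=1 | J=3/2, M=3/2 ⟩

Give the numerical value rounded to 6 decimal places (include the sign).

√[4·1!0!3!/5! · 1!0!3!1!3!0!] = √(36/5)
  +(−1)^0/∏(0,1,0,3,0,0)! = 1/6  (running 1/6)
⟨..|..⟩ = √(36/5)·(1/6) = +0.447214

+√(1/5) ≈ +0.447214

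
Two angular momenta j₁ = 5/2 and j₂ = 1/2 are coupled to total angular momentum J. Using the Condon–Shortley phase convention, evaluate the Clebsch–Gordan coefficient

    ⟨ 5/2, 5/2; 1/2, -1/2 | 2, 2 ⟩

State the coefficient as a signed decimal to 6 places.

+√(5/6) ≈ +0.912871

√[5·1!4!0!/6! · 5!0!0!1!4!0!] = √(480)
  +(−1)^0/∏(0,1,0,0,4,0)! = 1/24  (running 1/24)
⟨..|..⟩ = √(480)·(1/24) = +0.912871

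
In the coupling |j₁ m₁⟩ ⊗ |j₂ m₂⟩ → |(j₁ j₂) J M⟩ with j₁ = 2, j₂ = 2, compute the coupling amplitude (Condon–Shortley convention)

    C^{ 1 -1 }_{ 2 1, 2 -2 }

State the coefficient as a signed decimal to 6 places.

√[3·3!1!1!/6! · 3!1!0!4!0!2!] = √(36/5)
  +(−1)^0/∏(0,3,1,0,0,1)! = 1/6  (running 1/6)
⟨..|..⟩ = √(36/5)·(1/6) = +0.447214

+√(1/5) = +0.447214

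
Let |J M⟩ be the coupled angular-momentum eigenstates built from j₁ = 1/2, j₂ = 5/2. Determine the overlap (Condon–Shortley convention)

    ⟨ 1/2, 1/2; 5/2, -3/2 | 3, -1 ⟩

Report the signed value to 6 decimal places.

triangle: 0!*1!*5!/7! = 120/5040
(j±m)!: 1!*0!*1!*4!*2!*4! = 1152
prefactor² = (2J+1)*Δ*N² = 192
  k=0: +1/(0!*0!*0!*1!*1!*4!) = 1/24
Σ = 1/24  ⇒  CG² = 192*1/24² = 1/3
CG = +√(1/3) = +0.577350

+√(1/3) = +0.577350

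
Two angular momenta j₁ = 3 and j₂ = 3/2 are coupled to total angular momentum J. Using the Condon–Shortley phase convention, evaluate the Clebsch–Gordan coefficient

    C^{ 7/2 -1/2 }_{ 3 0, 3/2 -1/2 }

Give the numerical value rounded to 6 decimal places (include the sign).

triangle: 1!·5!·2!/9! = 240/362880
(j±m)!: 3!·3!·1!·2!·3!·4! = 10368
prefactor² = (2J+1)·Δ·N² = 384/7
  k=0: +1/(0!·1!·3!·1!·2!·1!) = 1/12
  k=1: −1/(1!·0!·2!·0!·3!·2!) = -1/24
Σ = 1/24  ⇒  CG² = 384/7·1/24² = 2/21
CG = +√(2/21) = +0.308607

+0.308607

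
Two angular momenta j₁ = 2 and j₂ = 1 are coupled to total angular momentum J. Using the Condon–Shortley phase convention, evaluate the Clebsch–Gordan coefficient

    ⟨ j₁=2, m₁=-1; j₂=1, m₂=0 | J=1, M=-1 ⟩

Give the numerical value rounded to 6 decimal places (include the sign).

√[3·2!2!0!/5! · 1!3!1!1!0!2!] = √(6/5)
  +(−1)^1/∏(1,1,2,0,0,0)! = -1/2  (running -1/2)
⟨..|..⟩ = √(6/5)·(-1/2) = -0.547723

-0.547723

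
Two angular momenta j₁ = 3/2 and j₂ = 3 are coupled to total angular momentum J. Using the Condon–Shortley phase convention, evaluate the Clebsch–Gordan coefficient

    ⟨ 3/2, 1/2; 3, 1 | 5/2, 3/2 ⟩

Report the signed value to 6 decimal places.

-0.591608

√[6·2!1!4!/8! · 2!1!4!2!4!1!] = √(576/35)
  +(−1)^0/∏(0,2,1,4,0,0)! = 1/48  (running 1/48)
  +(−1)^1/∏(1,1,0,3,1,1)! = -1/6  (running -7/48)
⟨..|..⟩ = √(576/35)·(-7/48) = -0.591608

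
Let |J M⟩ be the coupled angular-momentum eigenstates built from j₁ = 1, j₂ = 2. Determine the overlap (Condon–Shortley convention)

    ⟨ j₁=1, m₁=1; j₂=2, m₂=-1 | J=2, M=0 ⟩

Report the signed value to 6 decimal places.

√[5·1!1!3!/6! · 2!0!1!3!2!2!] = √(2)
  +(−1)^0/∏(0,1,0,1,1,2)! = 1/2  (running 1/2)
⟨..|..⟩ = √(2)·(1/2) = +0.707107

+√(1/2) ≈ +0.707107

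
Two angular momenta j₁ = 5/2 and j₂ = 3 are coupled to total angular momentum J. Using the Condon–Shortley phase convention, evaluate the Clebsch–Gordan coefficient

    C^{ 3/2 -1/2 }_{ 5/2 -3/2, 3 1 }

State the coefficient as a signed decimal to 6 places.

j₁+j₂−J=4  J+j₁−j₂=1  J−j₁+j₂=2  j₁+j₂+J+1=8
(j₁±m₁, j₂±m₂, J±M) = (1,4,4,2,1,2)
P² = 384/35
sum k=3..4:
  [3] −1/6 = -1/6
  [4] +1/48 = 1/48
S = -7/48
C² = P²·S² = 7/30 ; C = -0.483046

-0.483046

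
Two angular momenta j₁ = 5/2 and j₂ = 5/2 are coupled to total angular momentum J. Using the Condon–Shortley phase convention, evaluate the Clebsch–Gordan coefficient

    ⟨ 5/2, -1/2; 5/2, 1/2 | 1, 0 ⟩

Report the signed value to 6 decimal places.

+√(1/70) ≈ +0.119523

j₁+j₂−J=4  J+j₁−j₂=1  J−j₁+j₂=1  j₁+j₂+J+1=7
(j₁±m₁, j₂±m₂, J±M) = (2,3,3,2,1,1)
P² = 72/35
sum k=2..3:
  [2] +1/4 = 1/4
  [3] −1/6 = -1/6
S = 1/12
C² = P²·S² = 1/70 ; C = +0.119523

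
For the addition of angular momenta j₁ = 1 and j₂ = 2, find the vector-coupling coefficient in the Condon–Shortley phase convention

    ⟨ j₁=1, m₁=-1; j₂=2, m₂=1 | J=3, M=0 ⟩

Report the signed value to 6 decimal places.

+√(1/5) = +0.447214

j₁+j₂−J=0  J+j₁−j₂=2  J−j₁+j₂=4  j₁+j₂+J+1=7
(j₁±m₁, j₂±m₂, J±M) = (0,2,3,1,3,3)
P² = 144/5
sum k=0..0:
  [0] +1/12 = 1/12
S = 1/12
C² = P²·S² = 1/5 ; C = +0.447214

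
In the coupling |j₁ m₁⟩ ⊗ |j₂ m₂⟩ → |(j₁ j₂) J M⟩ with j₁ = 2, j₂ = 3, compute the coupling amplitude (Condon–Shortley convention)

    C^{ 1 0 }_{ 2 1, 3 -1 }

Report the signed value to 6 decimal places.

-0.478091  (= −√(8/35))

√[3·4!0!2!/7! · 3!1!2!4!1!1!] = √(288/35)
  +(−1)^1/∏(1,3,0,1,0,1)! = -1/6  (running -1/6)
⟨..|..⟩ = √(288/35)·(-1/6) = -0.478091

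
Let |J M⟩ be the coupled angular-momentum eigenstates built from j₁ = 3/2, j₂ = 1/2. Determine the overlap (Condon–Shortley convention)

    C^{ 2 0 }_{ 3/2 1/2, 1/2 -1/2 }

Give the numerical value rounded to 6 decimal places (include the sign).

+√(1/2) ≈ +0.707107

√[5·0!3!1!/5! · 2!1!0!1!2!2!] = √(2)
  +(−1)^0/∏(0,0,1,0,2,1)! = 1/2  (running 1/2)
⟨..|..⟩ = √(2)·(1/2) = +0.707107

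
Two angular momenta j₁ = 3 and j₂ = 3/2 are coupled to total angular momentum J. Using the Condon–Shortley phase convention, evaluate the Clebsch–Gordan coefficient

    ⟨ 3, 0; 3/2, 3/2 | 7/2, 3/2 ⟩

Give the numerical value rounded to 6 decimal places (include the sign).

−√(10/21) = -0.690066

j₁+j₂−J=1  J+j₁−j₂=5  J−j₁+j₂=2  j₁+j₂+J+1=9
(j₁±m₁, j₂±m₂, J±M) = (3,3,3,0,5,2)
P² = 1920/7
sum k=1..1:
  [1] −1/24 = -1/24
S = -1/24
C² = P²·S² = 10/21 ; C = -0.690066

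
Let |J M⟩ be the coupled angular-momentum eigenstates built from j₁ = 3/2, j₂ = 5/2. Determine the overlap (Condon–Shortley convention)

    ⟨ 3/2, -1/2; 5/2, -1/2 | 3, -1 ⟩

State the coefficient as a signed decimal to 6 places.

-0.129099  (= −√(1/60))

j₁+j₂−J=1  J+j₁−j₂=2  J−j₁+j₂=4  j₁+j₂+J+1=8
(j₁±m₁, j₂±m₂, J±M) = (1,2,2,3,2,4)
P² = 48/5
sum k=0..1:
  [0] +1/8 = 1/8
  [1] −1/6 = -1/6
S = -1/24
C² = P²·S² = 1/60 ; C = -0.129099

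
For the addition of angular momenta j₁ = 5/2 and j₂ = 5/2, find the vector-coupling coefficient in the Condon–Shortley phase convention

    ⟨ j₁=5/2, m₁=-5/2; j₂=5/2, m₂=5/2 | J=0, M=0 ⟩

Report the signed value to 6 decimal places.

√[1·5!0!0!/6! · 0!5!5!0!0!0!] = √(2400)
  +(−1)^5/∏(5,0,0,0,0,0)! = -1/120  (running -1/120)
⟨..|..⟩ = √(2400)·(-1/120) = -0.408248

-0.408248  (= −√(1/6))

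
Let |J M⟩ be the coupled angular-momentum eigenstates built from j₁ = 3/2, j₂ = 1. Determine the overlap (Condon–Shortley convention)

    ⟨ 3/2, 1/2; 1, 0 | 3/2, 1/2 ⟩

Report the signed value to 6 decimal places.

+√(1/15) ≈ +0.258199

√[4·1!2!1!/5! · 2!1!1!1!2!1!] = √(4/15)
  +(−1)^0/∏(0,1,1,1,1,0)! = 1  (running 1)
  +(−1)^1/∏(1,0,0,0,2,1)! = -1/2  (running 1/2)
⟨..|..⟩ = √(4/15)·(1/2) = +0.258199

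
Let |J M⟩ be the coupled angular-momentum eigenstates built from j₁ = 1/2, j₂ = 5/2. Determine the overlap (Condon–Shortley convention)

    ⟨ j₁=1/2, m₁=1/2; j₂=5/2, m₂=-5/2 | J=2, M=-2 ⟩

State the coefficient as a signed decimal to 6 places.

+0.912871

triangle: 1!×0!×4!/6! = 24/720
(j±m)!: 1!×0!×0!×5!×0!×4! = 2880
prefactor² = (2J+1)×Δ×N² = 480
  k=0: +1/(0!×1!×0!×0!×0!×4!) = 1/24
Σ = 1/24  ⇒  CG² = 480×1/24² = 5/6
CG = +√(5/6) = +0.912871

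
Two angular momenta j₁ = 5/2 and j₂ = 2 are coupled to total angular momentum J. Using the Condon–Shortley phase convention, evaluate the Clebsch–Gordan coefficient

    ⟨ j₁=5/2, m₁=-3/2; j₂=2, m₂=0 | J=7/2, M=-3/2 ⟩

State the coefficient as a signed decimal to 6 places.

−√(2/7) = -0.534522

j₁+j₂−J=1  J+j₁−j₂=4  J−j₁+j₂=3  j₁+j₂+J+1=9
(j₁±m₁, j₂±m₂, J±M) = (1,4,2,2,2,5)
P² = 512/7
sum k=0..1:
  [0] +1/48 = 1/48
  [1] −1/12 = -1/12
S = -1/16
C² = P²·S² = 2/7 ; C = -0.534522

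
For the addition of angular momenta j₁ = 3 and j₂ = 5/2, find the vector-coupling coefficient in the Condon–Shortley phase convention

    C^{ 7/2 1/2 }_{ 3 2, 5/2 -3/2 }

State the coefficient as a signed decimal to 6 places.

triangle: 2!*4!*3!/10! = 288/3628800
(j±m)!: 5!*1!*1!*4!*4!*3! = 414720
prefactor² = (2J+1)*Δ*N² = 9216/35
  k=0: +1/(0!*2!*1!*1!*3!*2!) = 1/24
  k=1: −1/(1!*1!*0!*0!*4!*3!) = -1/144
Σ = 5/144  ⇒  CG² = 9216/35*5/144² = 20/63
CG = +√(20/63) = +0.563436

+0.563436  (= +√(20/63))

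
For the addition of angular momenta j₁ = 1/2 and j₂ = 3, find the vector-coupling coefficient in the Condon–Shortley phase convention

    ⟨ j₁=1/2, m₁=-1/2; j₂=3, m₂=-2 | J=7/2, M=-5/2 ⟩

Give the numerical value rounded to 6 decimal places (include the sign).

+0.925820  (= +√(6/7))

triangle: 0!*1!*6!/8! = 720/40320
(j±m)!: 0!*1!*1!*5!*1!*6! = 86400
prefactor² = (2J+1)*Δ*N² = 86400/7
  k=0: +1/(0!*0!*1!*1!*0!*5!) = 1/120
Σ = 1/120  ⇒  CG² = 86400/7*1/120² = 6/7
CG = +√(6/7) = +0.925820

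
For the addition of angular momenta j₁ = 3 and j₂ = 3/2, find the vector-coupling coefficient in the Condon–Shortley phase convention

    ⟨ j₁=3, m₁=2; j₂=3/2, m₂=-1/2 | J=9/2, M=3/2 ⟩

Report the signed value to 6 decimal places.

+√(3/14) ≈ +0.462910

j₁+j₂−J=0  J+j₁−j₂=6  J−j₁+j₂=3  j₁+j₂+J+1=10
(j₁±m₁, j₂±m₂, J±M) = (5,1,1,2,6,3)
P² = 86400/7
sum k=0..0:
  [0] +1/240 = 1/240
S = 1/240
C² = P²·S² = 3/14 ; C = +0.462910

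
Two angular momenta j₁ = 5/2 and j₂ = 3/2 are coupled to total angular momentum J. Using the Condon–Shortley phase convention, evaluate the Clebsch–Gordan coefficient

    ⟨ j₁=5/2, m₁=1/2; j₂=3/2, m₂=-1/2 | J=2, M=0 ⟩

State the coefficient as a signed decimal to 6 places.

triangle: 2!×3!×1!/7! = 12/5040
(j±m)!: 3!×2!×1!×2!×2!×2! = 96
prefactor² = (2J+1)×Δ×N² = 8/7
  k=0: +1/(0!×2!×2!×1!×1!×0!) = 1/4
  k=1: −1/(1!×1!×1!×0!×2!×1!) = -1/2
Σ = -1/4  ⇒  CG² = 8/7×(-1/4)² = 1/14
CG = −√(1/14) = -0.267261

-0.267261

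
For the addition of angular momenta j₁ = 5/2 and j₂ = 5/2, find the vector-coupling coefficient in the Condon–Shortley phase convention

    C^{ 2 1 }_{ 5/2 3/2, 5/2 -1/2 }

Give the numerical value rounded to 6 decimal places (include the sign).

−√(1/7) ≈ -0.377964

√[5·3!2!2!/8! · 4!1!2!3!3!1!] = √(36/7)
  +(−1)^0/∏(0,3,1,2,1,0)! = 1/12  (running 1/12)
  +(−1)^1/∏(1,2,0,1,2,1)! = -1/4  (running -1/6)
⟨..|..⟩ = √(36/7)·(-1/6) = -0.377964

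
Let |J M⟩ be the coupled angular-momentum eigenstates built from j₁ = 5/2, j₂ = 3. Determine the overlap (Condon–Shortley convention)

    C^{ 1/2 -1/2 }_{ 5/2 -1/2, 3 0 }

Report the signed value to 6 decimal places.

-0.377964  (= −√(1/7))

√[2·5!0!1!/7! · 2!3!3!3!0!1!] = √(144/7)
  +(−1)^3/∏(3,2,0,0,0,1)! = -1/12  (running -1/12)
⟨..|..⟩ = √(144/7)·(-1/12) = -0.377964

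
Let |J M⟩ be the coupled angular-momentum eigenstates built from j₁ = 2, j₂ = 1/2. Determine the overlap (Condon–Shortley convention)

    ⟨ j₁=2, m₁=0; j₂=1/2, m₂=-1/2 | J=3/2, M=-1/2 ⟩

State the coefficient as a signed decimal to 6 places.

+0.632456

√[4·1!3!0!/5! · 2!2!0!1!1!2!] = √(8/5)
  +(−1)^0/∏(0,1,2,0,1,0)! = 1/2  (running 1/2)
⟨..|..⟩ = √(8/5)·(1/2) = +0.632456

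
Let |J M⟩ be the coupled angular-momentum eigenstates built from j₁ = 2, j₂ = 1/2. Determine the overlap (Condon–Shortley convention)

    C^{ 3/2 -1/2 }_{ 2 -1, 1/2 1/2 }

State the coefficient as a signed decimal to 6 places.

−√(3/5) ≈ -0.774597

j₁+j₂−J=1  J+j₁−j₂=3  J−j₁+j₂=0  j₁+j₂+J+1=5
(j₁±m₁, j₂±m₂, J±M) = (1,3,1,0,1,2)
P² = 12/5
sum k=1..1:
  [1] −1/2 = -1/2
S = -1/2
C² = P²·S² = 3/5 ; C = -0.774597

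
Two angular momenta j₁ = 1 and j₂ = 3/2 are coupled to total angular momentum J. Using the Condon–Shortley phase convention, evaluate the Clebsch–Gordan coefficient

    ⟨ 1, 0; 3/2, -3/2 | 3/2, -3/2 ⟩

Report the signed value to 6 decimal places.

j₁+j₂−J=1  J+j₁−j₂=1  J−j₁+j₂=2  j₁+j₂+J+1=5
(j₁±m₁, j₂±m₂, J±M) = (1,1,0,3,0,3)
P² = 12/5
sum k=0..0:
  [0] +1/2 = 1/2
S = 1/2
C² = P²·S² = 3/5 ; C = +0.774597

+0.774597  (= +√(3/5))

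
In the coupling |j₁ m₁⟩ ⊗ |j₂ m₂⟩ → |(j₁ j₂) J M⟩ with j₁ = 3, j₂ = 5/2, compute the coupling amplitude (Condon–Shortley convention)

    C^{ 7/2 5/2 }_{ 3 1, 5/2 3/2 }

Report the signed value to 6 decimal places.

j₁+j₂−J=2  J+j₁−j₂=4  J−j₁+j₂=3  j₁+j₂+J+1=10
(j₁±m₁, j₂±m₂, J±M) = (4,2,4,1,6,1)
P² = 18432/35
sum k=1..2:
  [1] −1/36 = -1/36
  [2] +1/96 = 1/96
S = -5/288
C² = P²·S² = 10/63 ; C = -0.398410

−√(10/63) ≈ -0.398410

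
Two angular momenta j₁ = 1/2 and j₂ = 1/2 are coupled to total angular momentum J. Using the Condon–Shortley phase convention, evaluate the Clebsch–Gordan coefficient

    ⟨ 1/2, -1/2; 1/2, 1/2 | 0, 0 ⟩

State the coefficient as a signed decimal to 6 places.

−√(1/2) ≈ -0.707107

√[1·1!0!0!/2! · 0!1!1!0!0!0!] = √(1/2)
  +(−1)^1/∏(1,0,0,0,0,0)! = -1  (running -1)
⟨..|..⟩ = √(1/2)·(-1) = -0.707107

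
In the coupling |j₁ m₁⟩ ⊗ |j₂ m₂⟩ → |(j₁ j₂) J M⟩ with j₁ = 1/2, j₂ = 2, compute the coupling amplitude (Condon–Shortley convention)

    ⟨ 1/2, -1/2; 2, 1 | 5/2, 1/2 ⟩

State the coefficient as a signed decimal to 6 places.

j₁+j₂−J=0  J+j₁−j₂=1  J−j₁+j₂=4  j₁+j₂+J+1=6
(j₁±m₁, j₂±m₂, J±M) = (0,1,3,1,3,2)
P² = 72/5
sum k=0..0:
  [0] +1/6 = 1/6
S = 1/6
C² = P²·S² = 2/5 ; C = +0.632456

+√(2/5) ≈ +0.632456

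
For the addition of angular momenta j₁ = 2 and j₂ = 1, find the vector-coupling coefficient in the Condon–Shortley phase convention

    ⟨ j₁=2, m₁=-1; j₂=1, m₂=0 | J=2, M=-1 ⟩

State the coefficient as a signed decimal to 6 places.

√[5·1!3!1!/6! · 1!3!1!1!1!3!] = √(3/2)
  +(−1)^0/∏(0,1,3,1,0,0)! = 1/6  (running 1/6)
  +(−1)^1/∏(1,0,2,0,1,1)! = -1/2  (running -1/3)
⟨..|..⟩ = √(3/2)·(-1/3) = -0.408248

-0.408248  (= −√(1/6))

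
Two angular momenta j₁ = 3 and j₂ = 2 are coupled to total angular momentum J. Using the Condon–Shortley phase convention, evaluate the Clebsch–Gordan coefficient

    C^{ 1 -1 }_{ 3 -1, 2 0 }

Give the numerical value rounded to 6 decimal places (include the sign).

√[3·4!2!0!/7! · 2!4!2!2!0!2!] = √(384/35)
  +(−1)^2/∏(2,2,2,0,0,0)! = 1/8  (running 1/8)
⟨..|..⟩ = √(384/35)·(1/8) = +0.414039

+√(6/35) ≈ +0.414039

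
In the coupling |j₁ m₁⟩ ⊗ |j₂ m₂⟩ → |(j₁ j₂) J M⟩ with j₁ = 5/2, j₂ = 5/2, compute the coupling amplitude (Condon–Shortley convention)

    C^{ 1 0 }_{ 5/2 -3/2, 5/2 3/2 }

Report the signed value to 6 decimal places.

triangle: 4!·1!·1!/7! = 24/5040
(j±m)!: 1!·4!·4!·1!·1!·1! = 576
prefactor² = (2J+1)·Δ·N² = 288/35
  k=3: −1/(3!·1!·1!·1!·0!·0!) = -1/6
  k=4: +1/(4!·0!·0!·0!·1!·1!) = 1/24
Σ = -1/8  ⇒  CG² = 288/35·(-1/8)² = 9/70
CG = −√(9/70) = -0.358569

−√(9/70) ≈ -0.358569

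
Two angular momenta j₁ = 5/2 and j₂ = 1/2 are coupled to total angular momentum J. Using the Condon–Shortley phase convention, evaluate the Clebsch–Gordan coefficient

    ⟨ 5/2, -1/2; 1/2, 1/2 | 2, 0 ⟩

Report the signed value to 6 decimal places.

-0.707107

j₁+j₂−J=1  J+j₁−j₂=4  J−j₁+j₂=0  j₁+j₂+J+1=6
(j₁±m₁, j₂±m₂, J±M) = (2,3,1,0,2,2)
P² = 8
sum k=1..1:
  [1] −1/4 = -1/4
S = -1/4
C² = P²·S² = 1/2 ; C = -0.707107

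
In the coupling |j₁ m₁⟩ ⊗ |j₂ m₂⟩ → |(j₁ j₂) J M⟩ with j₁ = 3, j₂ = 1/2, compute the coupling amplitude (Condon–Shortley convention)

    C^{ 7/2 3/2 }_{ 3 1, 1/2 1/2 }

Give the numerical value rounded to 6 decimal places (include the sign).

triangle: 0!×6!×1!/8! = 720/40320
(j±m)!: 4!×2!×1!×0!×5!×2! = 11520
prefactor² = (2J+1)×Δ×N² = 11520/7
  k=0: +1/(0!×0!×2!×1!×4!×0!) = 1/48
Σ = 1/48  ⇒  CG² = 11520/7×1/48² = 5/7
CG = +√(5/7) = +0.845154

+0.845154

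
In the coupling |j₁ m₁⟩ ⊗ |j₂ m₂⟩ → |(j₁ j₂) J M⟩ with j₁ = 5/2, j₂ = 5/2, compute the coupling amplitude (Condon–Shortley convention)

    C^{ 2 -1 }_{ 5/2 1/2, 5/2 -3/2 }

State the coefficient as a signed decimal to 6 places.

√[5·3!2!2!/8! · 3!2!1!4!1!3!] = √(36/7)
  +(−1)^0/∏(0,3,2,1,0,1)! = 1/12  (running 1/12)
  +(−1)^1/∏(1,2,1,0,1,2)! = -1/4  (running -1/6)
⟨..|..⟩ = √(36/7)·(-1/6) = -0.377964

−√(1/7) ≈ -0.377964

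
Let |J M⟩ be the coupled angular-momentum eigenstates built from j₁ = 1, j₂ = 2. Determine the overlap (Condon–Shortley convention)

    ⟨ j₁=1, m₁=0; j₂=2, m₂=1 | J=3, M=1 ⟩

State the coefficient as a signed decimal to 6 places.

√[7·0!2!4!/7! · 1!1!3!1!4!2!] = √(96/5)
  +(−1)^0/∏(0,0,1,3,1,1)! = 1/6  (running 1/6)
⟨..|..⟩ = √(96/5)·(1/6) = +0.730297

+√(8/15) ≈ +0.730297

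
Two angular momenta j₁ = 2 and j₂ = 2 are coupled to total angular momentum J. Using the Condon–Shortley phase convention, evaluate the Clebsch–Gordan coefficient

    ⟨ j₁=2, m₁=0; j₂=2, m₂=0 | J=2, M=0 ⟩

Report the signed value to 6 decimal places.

triangle: 2!*2!*2!/7! = 8/5040
(j±m)!: 2!*2!*2!*2!*2!*2! = 64
prefactor² = (2J+1)*Δ*N² = 32/63
  k=0: +1/(0!*2!*2!*2!*0!*0!) = 1/8
  k=1: −1/(1!*1!*1!*1!*1!*1!) = -1
  k=2: +1/(2!*0!*0!*0!*2!*2!) = 1/8
Σ = -3/4  ⇒  CG² = 32/63*(-3/4)² = 2/7
CG = −√(2/7) = -0.534522

-0.534522  (= −√(2/7))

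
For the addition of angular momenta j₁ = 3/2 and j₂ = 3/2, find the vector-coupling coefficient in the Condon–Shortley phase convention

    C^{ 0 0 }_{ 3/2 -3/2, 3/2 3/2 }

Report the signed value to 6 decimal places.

triangle: 3!*0!*0!/4! = 6/24
(j±m)!: 0!*3!*3!*0!*0!*0! = 36
prefactor² = (2J+1)*Δ*N² = 9
  k=3: −1/(3!*0!*0!*0!*0!*0!) = -1/6
Σ = -1/6  ⇒  CG² = 9*(-1/6)² = 1/4
CG = −√(1/4) = -0.500000

−√(1/4) = -0.500000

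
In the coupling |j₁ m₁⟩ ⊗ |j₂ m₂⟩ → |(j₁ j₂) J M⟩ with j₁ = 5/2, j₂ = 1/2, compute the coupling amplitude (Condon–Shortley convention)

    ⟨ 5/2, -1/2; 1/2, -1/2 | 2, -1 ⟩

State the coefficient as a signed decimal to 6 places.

+0.577350

triangle: 1!×4!×0!/6! = 24/720
(j±m)!: 2!×3!×0!×1!×1!×3! = 72
prefactor² = (2J+1)×Δ×N² = 12
  k=0: +1/(0!×1!×3!×0!×1!×0!) = 1/6
Σ = 1/6  ⇒  CG² = 12×1/6² = 1/3
CG = +√(1/3) = +0.577350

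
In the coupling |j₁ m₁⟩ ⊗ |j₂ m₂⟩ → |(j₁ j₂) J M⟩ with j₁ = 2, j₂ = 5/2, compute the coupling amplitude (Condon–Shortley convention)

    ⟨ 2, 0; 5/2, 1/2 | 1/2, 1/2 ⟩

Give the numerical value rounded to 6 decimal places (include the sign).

triangle: 4!·0!·1!/6! = 24/720
(j±m)!: 2!·2!·3!·2!·1!·0! = 48
prefactor² = (2J+1)·Δ·N² = 16/5
  k=2: +1/(2!·2!·0!·1!·0!·0!) = 1/4
Σ = 1/4  ⇒  CG² = 16/5·1/4² = 1/5
CG = +√(1/5) = +0.447214

+√(1/5) ≈ +0.447214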